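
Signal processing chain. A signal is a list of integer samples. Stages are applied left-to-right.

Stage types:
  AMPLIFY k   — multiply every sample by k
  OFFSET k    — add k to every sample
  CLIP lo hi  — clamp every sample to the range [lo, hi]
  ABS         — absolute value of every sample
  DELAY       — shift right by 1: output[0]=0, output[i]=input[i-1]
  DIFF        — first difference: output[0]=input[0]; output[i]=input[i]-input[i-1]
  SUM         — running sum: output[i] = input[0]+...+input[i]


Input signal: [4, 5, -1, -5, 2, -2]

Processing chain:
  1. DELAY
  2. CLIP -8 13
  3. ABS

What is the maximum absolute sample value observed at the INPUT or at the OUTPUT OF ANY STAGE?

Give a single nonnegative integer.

Answer: 5

Derivation:
Input: [4, 5, -1, -5, 2, -2] (max |s|=5)
Stage 1 (DELAY): [0, 4, 5, -1, -5, 2] = [0, 4, 5, -1, -5, 2] -> [0, 4, 5, -1, -5, 2] (max |s|=5)
Stage 2 (CLIP -8 13): clip(0,-8,13)=0, clip(4,-8,13)=4, clip(5,-8,13)=5, clip(-1,-8,13)=-1, clip(-5,-8,13)=-5, clip(2,-8,13)=2 -> [0, 4, 5, -1, -5, 2] (max |s|=5)
Stage 3 (ABS): |0|=0, |4|=4, |5|=5, |-1|=1, |-5|=5, |2|=2 -> [0, 4, 5, 1, 5, 2] (max |s|=5)
Overall max amplitude: 5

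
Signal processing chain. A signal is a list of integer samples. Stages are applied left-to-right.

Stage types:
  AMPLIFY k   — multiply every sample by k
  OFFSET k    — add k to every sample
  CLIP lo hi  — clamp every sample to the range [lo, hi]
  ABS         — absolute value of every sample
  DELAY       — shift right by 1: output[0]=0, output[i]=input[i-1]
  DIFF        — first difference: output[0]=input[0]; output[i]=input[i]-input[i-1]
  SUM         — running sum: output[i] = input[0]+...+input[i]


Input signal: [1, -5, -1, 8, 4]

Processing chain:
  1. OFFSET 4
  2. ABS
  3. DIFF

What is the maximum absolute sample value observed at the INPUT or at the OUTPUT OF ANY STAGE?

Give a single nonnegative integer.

Input: [1, -5, -1, 8, 4] (max |s|=8)
Stage 1 (OFFSET 4): 1+4=5, -5+4=-1, -1+4=3, 8+4=12, 4+4=8 -> [5, -1, 3, 12, 8] (max |s|=12)
Stage 2 (ABS): |5|=5, |-1|=1, |3|=3, |12|=12, |8|=8 -> [5, 1, 3, 12, 8] (max |s|=12)
Stage 3 (DIFF): s[0]=5, 1-5=-4, 3-1=2, 12-3=9, 8-12=-4 -> [5, -4, 2, 9, -4] (max |s|=9)
Overall max amplitude: 12

Answer: 12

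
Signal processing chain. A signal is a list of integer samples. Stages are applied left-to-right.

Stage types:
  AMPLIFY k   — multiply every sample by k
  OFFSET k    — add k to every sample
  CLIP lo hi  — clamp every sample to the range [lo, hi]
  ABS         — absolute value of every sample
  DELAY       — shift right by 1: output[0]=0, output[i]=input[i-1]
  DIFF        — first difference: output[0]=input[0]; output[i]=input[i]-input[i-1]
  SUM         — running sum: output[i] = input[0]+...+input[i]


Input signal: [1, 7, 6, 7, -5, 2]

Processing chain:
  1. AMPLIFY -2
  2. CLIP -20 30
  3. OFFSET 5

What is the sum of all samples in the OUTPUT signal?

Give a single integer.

Input: [1, 7, 6, 7, -5, 2]
Stage 1 (AMPLIFY -2): 1*-2=-2, 7*-2=-14, 6*-2=-12, 7*-2=-14, -5*-2=10, 2*-2=-4 -> [-2, -14, -12, -14, 10, -4]
Stage 2 (CLIP -20 30): clip(-2,-20,30)=-2, clip(-14,-20,30)=-14, clip(-12,-20,30)=-12, clip(-14,-20,30)=-14, clip(10,-20,30)=10, clip(-4,-20,30)=-4 -> [-2, -14, -12, -14, 10, -4]
Stage 3 (OFFSET 5): -2+5=3, -14+5=-9, -12+5=-7, -14+5=-9, 10+5=15, -4+5=1 -> [3, -9, -7, -9, 15, 1]
Output sum: -6

Answer: -6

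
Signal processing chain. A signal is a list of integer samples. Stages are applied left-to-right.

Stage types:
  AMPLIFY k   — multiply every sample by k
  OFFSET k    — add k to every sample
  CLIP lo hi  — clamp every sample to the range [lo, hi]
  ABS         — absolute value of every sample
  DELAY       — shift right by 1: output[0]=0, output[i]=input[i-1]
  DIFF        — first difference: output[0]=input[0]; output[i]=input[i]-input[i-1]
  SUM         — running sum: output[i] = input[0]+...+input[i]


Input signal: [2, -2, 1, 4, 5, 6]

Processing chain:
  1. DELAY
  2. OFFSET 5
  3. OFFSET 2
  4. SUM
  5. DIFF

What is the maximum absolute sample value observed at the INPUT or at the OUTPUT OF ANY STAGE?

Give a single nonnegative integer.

Input: [2, -2, 1, 4, 5, 6] (max |s|=6)
Stage 1 (DELAY): [0, 2, -2, 1, 4, 5] = [0, 2, -2, 1, 4, 5] -> [0, 2, -2, 1, 4, 5] (max |s|=5)
Stage 2 (OFFSET 5): 0+5=5, 2+5=7, -2+5=3, 1+5=6, 4+5=9, 5+5=10 -> [5, 7, 3, 6, 9, 10] (max |s|=10)
Stage 3 (OFFSET 2): 5+2=7, 7+2=9, 3+2=5, 6+2=8, 9+2=11, 10+2=12 -> [7, 9, 5, 8, 11, 12] (max |s|=12)
Stage 4 (SUM): sum[0..0]=7, sum[0..1]=16, sum[0..2]=21, sum[0..3]=29, sum[0..4]=40, sum[0..5]=52 -> [7, 16, 21, 29, 40, 52] (max |s|=52)
Stage 5 (DIFF): s[0]=7, 16-7=9, 21-16=5, 29-21=8, 40-29=11, 52-40=12 -> [7, 9, 5, 8, 11, 12] (max |s|=12)
Overall max amplitude: 52

Answer: 52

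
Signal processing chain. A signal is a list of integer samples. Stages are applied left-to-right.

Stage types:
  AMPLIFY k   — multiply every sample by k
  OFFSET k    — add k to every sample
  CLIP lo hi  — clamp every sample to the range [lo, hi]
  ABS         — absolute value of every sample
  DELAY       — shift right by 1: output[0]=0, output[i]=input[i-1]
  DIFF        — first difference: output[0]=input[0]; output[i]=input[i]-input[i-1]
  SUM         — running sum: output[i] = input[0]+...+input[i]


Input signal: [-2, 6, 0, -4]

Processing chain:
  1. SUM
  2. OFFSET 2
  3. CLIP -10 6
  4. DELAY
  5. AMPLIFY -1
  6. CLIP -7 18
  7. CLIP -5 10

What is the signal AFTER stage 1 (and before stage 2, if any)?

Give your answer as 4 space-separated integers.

Answer: -2 4 4 0

Derivation:
Input: [-2, 6, 0, -4]
Stage 1 (SUM): sum[0..0]=-2, sum[0..1]=4, sum[0..2]=4, sum[0..3]=0 -> [-2, 4, 4, 0]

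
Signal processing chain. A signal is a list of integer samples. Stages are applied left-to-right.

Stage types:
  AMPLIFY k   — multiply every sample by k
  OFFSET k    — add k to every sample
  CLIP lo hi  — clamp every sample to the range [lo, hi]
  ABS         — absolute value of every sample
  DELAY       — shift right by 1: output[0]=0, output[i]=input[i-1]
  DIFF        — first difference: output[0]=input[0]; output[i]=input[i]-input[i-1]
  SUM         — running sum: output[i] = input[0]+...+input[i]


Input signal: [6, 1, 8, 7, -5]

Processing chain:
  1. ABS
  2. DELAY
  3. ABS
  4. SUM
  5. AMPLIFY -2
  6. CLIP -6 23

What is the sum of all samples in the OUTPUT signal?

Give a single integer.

Answer: -24

Derivation:
Input: [6, 1, 8, 7, -5]
Stage 1 (ABS): |6|=6, |1|=1, |8|=8, |7|=7, |-5|=5 -> [6, 1, 8, 7, 5]
Stage 2 (DELAY): [0, 6, 1, 8, 7] = [0, 6, 1, 8, 7] -> [0, 6, 1, 8, 7]
Stage 3 (ABS): |0|=0, |6|=6, |1|=1, |8|=8, |7|=7 -> [0, 6, 1, 8, 7]
Stage 4 (SUM): sum[0..0]=0, sum[0..1]=6, sum[0..2]=7, sum[0..3]=15, sum[0..4]=22 -> [0, 6, 7, 15, 22]
Stage 5 (AMPLIFY -2): 0*-2=0, 6*-2=-12, 7*-2=-14, 15*-2=-30, 22*-2=-44 -> [0, -12, -14, -30, -44]
Stage 6 (CLIP -6 23): clip(0,-6,23)=0, clip(-12,-6,23)=-6, clip(-14,-6,23)=-6, clip(-30,-6,23)=-6, clip(-44,-6,23)=-6 -> [0, -6, -6, -6, -6]
Output sum: -24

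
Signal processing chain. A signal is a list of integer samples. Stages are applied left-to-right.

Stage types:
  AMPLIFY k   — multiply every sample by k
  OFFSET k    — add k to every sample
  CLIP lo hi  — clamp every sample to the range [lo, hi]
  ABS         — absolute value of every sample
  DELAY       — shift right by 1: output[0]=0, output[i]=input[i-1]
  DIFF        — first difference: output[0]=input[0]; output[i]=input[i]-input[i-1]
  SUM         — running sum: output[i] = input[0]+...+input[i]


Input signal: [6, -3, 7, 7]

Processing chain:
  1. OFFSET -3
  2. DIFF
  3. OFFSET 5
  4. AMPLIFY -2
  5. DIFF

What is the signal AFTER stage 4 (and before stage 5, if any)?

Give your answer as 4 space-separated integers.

Input: [6, -3, 7, 7]
Stage 1 (OFFSET -3): 6+-3=3, -3+-3=-6, 7+-3=4, 7+-3=4 -> [3, -6, 4, 4]
Stage 2 (DIFF): s[0]=3, -6-3=-9, 4--6=10, 4-4=0 -> [3, -9, 10, 0]
Stage 3 (OFFSET 5): 3+5=8, -9+5=-4, 10+5=15, 0+5=5 -> [8, -4, 15, 5]
Stage 4 (AMPLIFY -2): 8*-2=-16, -4*-2=8, 15*-2=-30, 5*-2=-10 -> [-16, 8, -30, -10]

Answer: -16 8 -30 -10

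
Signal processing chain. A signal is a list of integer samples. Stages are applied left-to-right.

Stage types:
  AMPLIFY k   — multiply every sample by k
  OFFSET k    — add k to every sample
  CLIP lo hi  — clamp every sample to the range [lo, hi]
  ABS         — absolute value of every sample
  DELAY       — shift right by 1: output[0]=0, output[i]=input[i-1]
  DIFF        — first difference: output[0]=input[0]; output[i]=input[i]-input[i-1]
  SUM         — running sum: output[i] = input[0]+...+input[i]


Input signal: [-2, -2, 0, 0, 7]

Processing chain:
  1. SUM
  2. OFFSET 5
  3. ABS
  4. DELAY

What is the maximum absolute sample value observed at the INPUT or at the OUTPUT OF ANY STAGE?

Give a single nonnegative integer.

Input: [-2, -2, 0, 0, 7] (max |s|=7)
Stage 1 (SUM): sum[0..0]=-2, sum[0..1]=-4, sum[0..2]=-4, sum[0..3]=-4, sum[0..4]=3 -> [-2, -4, -4, -4, 3] (max |s|=4)
Stage 2 (OFFSET 5): -2+5=3, -4+5=1, -4+5=1, -4+5=1, 3+5=8 -> [3, 1, 1, 1, 8] (max |s|=8)
Stage 3 (ABS): |3|=3, |1|=1, |1|=1, |1|=1, |8|=8 -> [3, 1, 1, 1, 8] (max |s|=8)
Stage 4 (DELAY): [0, 3, 1, 1, 1] = [0, 3, 1, 1, 1] -> [0, 3, 1, 1, 1] (max |s|=3)
Overall max amplitude: 8

Answer: 8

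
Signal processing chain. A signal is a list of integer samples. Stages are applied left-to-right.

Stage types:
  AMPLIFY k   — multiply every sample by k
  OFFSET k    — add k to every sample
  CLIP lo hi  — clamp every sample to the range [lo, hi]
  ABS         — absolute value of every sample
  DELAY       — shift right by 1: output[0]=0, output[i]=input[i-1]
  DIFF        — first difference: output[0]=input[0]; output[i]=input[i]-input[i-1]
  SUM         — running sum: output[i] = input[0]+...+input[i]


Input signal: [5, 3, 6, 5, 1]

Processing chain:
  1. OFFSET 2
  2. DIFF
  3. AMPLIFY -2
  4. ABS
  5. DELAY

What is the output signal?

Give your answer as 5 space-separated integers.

Input: [5, 3, 6, 5, 1]
Stage 1 (OFFSET 2): 5+2=7, 3+2=5, 6+2=8, 5+2=7, 1+2=3 -> [7, 5, 8, 7, 3]
Stage 2 (DIFF): s[0]=7, 5-7=-2, 8-5=3, 7-8=-1, 3-7=-4 -> [7, -2, 3, -1, -4]
Stage 3 (AMPLIFY -2): 7*-2=-14, -2*-2=4, 3*-2=-6, -1*-2=2, -4*-2=8 -> [-14, 4, -6, 2, 8]
Stage 4 (ABS): |-14|=14, |4|=4, |-6|=6, |2|=2, |8|=8 -> [14, 4, 6, 2, 8]
Stage 5 (DELAY): [0, 14, 4, 6, 2] = [0, 14, 4, 6, 2] -> [0, 14, 4, 6, 2]

Answer: 0 14 4 6 2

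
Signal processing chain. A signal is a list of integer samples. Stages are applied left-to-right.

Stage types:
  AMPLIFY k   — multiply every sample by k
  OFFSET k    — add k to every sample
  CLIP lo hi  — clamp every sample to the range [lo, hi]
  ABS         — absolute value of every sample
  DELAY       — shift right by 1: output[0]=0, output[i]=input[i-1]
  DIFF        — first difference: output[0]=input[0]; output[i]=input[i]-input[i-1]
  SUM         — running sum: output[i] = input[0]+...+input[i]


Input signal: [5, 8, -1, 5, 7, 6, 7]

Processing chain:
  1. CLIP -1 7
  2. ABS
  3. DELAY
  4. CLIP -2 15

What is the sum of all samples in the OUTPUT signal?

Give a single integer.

Input: [5, 8, -1, 5, 7, 6, 7]
Stage 1 (CLIP -1 7): clip(5,-1,7)=5, clip(8,-1,7)=7, clip(-1,-1,7)=-1, clip(5,-1,7)=5, clip(7,-1,7)=7, clip(6,-1,7)=6, clip(7,-1,7)=7 -> [5, 7, -1, 5, 7, 6, 7]
Stage 2 (ABS): |5|=5, |7|=7, |-1|=1, |5|=5, |7|=7, |6|=6, |7|=7 -> [5, 7, 1, 5, 7, 6, 7]
Stage 3 (DELAY): [0, 5, 7, 1, 5, 7, 6] = [0, 5, 7, 1, 5, 7, 6] -> [0, 5, 7, 1, 5, 7, 6]
Stage 4 (CLIP -2 15): clip(0,-2,15)=0, clip(5,-2,15)=5, clip(7,-2,15)=7, clip(1,-2,15)=1, clip(5,-2,15)=5, clip(7,-2,15)=7, clip(6,-2,15)=6 -> [0, 5, 7, 1, 5, 7, 6]
Output sum: 31

Answer: 31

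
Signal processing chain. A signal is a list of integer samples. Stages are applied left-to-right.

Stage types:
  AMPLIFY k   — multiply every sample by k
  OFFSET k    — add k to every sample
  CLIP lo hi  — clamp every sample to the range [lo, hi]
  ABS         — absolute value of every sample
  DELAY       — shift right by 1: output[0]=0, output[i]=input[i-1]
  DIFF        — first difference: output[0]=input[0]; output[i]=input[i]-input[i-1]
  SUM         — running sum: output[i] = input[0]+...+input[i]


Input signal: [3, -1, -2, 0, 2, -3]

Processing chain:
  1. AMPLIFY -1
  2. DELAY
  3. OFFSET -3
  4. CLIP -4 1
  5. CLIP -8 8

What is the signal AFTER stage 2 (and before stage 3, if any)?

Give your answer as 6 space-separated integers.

Input: [3, -1, -2, 0, 2, -3]
Stage 1 (AMPLIFY -1): 3*-1=-3, -1*-1=1, -2*-1=2, 0*-1=0, 2*-1=-2, -3*-1=3 -> [-3, 1, 2, 0, -2, 3]
Stage 2 (DELAY): [0, -3, 1, 2, 0, -2] = [0, -3, 1, 2, 0, -2] -> [0, -3, 1, 2, 0, -2]

Answer: 0 -3 1 2 0 -2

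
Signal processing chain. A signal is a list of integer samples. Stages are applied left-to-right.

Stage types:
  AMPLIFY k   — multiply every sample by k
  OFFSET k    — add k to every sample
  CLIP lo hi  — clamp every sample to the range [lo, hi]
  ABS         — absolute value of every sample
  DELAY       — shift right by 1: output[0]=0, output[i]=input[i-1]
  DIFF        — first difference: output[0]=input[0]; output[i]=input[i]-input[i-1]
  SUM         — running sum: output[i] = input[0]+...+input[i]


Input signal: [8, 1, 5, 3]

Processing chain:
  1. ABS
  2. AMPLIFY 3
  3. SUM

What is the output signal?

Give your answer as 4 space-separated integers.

Input: [8, 1, 5, 3]
Stage 1 (ABS): |8|=8, |1|=1, |5|=5, |3|=3 -> [8, 1, 5, 3]
Stage 2 (AMPLIFY 3): 8*3=24, 1*3=3, 5*3=15, 3*3=9 -> [24, 3, 15, 9]
Stage 3 (SUM): sum[0..0]=24, sum[0..1]=27, sum[0..2]=42, sum[0..3]=51 -> [24, 27, 42, 51]

Answer: 24 27 42 51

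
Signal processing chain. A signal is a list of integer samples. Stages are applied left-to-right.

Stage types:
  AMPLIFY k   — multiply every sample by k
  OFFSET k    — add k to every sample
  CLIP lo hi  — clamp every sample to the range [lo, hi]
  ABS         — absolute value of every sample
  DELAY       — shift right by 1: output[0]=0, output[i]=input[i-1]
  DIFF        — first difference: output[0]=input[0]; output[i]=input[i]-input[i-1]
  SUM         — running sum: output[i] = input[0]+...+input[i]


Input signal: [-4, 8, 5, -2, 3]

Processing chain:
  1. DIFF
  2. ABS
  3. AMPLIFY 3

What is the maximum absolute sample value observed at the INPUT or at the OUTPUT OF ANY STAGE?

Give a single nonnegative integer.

Input: [-4, 8, 5, -2, 3] (max |s|=8)
Stage 1 (DIFF): s[0]=-4, 8--4=12, 5-8=-3, -2-5=-7, 3--2=5 -> [-4, 12, -3, -7, 5] (max |s|=12)
Stage 2 (ABS): |-4|=4, |12|=12, |-3|=3, |-7|=7, |5|=5 -> [4, 12, 3, 7, 5] (max |s|=12)
Stage 3 (AMPLIFY 3): 4*3=12, 12*3=36, 3*3=9, 7*3=21, 5*3=15 -> [12, 36, 9, 21, 15] (max |s|=36)
Overall max amplitude: 36

Answer: 36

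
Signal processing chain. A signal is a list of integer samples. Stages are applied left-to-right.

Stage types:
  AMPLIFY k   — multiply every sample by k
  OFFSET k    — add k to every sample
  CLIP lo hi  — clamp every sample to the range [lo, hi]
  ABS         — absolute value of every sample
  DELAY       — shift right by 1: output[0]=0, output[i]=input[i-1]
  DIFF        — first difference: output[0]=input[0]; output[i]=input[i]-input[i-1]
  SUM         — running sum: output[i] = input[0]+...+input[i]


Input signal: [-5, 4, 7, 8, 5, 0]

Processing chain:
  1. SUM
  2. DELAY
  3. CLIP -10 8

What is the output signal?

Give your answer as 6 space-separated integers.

Answer: 0 -5 -1 6 8 8

Derivation:
Input: [-5, 4, 7, 8, 5, 0]
Stage 1 (SUM): sum[0..0]=-5, sum[0..1]=-1, sum[0..2]=6, sum[0..3]=14, sum[0..4]=19, sum[0..5]=19 -> [-5, -1, 6, 14, 19, 19]
Stage 2 (DELAY): [0, -5, -1, 6, 14, 19] = [0, -5, -1, 6, 14, 19] -> [0, -5, -1, 6, 14, 19]
Stage 3 (CLIP -10 8): clip(0,-10,8)=0, clip(-5,-10,8)=-5, clip(-1,-10,8)=-1, clip(6,-10,8)=6, clip(14,-10,8)=8, clip(19,-10,8)=8 -> [0, -5, -1, 6, 8, 8]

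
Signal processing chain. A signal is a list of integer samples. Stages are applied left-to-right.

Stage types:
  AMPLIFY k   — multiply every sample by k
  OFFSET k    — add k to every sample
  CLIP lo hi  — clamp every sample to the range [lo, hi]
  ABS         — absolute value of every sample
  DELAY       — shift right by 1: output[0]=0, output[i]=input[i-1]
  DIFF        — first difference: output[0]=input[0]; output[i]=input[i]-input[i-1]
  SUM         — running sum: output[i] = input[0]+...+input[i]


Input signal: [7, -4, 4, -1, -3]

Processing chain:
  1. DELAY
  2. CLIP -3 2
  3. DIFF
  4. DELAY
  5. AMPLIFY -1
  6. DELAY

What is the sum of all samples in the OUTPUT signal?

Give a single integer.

Input: [7, -4, 4, -1, -3]
Stage 1 (DELAY): [0, 7, -4, 4, -1] = [0, 7, -4, 4, -1] -> [0, 7, -4, 4, -1]
Stage 2 (CLIP -3 2): clip(0,-3,2)=0, clip(7,-3,2)=2, clip(-4,-3,2)=-3, clip(4,-3,2)=2, clip(-1,-3,2)=-1 -> [0, 2, -3, 2, -1]
Stage 3 (DIFF): s[0]=0, 2-0=2, -3-2=-5, 2--3=5, -1-2=-3 -> [0, 2, -5, 5, -3]
Stage 4 (DELAY): [0, 0, 2, -5, 5] = [0, 0, 2, -5, 5] -> [0, 0, 2, -5, 5]
Stage 5 (AMPLIFY -1): 0*-1=0, 0*-1=0, 2*-1=-2, -5*-1=5, 5*-1=-5 -> [0, 0, -2, 5, -5]
Stage 6 (DELAY): [0, 0, 0, -2, 5] = [0, 0, 0, -2, 5] -> [0, 0, 0, -2, 5]
Output sum: 3

Answer: 3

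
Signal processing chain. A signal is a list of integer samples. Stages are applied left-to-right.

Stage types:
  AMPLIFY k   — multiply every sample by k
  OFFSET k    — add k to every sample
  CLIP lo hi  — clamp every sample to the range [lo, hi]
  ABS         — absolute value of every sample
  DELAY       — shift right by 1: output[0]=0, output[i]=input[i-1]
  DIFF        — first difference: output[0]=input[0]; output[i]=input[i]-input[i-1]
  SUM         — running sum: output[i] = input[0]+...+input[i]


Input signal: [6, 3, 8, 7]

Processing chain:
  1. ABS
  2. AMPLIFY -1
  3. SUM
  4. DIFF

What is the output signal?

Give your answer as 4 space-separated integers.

Answer: -6 -3 -8 -7

Derivation:
Input: [6, 3, 8, 7]
Stage 1 (ABS): |6|=6, |3|=3, |8|=8, |7|=7 -> [6, 3, 8, 7]
Stage 2 (AMPLIFY -1): 6*-1=-6, 3*-1=-3, 8*-1=-8, 7*-1=-7 -> [-6, -3, -8, -7]
Stage 3 (SUM): sum[0..0]=-6, sum[0..1]=-9, sum[0..2]=-17, sum[0..3]=-24 -> [-6, -9, -17, -24]
Stage 4 (DIFF): s[0]=-6, -9--6=-3, -17--9=-8, -24--17=-7 -> [-6, -3, -8, -7]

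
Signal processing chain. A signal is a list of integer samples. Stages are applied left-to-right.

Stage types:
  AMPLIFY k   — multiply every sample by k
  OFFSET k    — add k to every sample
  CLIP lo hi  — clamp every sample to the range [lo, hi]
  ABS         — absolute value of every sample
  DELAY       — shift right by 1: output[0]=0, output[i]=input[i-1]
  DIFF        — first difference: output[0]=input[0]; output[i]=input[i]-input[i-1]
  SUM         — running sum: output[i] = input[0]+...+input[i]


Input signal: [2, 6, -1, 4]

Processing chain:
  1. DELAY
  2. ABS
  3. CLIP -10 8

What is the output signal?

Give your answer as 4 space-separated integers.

Input: [2, 6, -1, 4]
Stage 1 (DELAY): [0, 2, 6, -1] = [0, 2, 6, -1] -> [0, 2, 6, -1]
Stage 2 (ABS): |0|=0, |2|=2, |6|=6, |-1|=1 -> [0, 2, 6, 1]
Stage 3 (CLIP -10 8): clip(0,-10,8)=0, clip(2,-10,8)=2, clip(6,-10,8)=6, clip(1,-10,8)=1 -> [0, 2, 6, 1]

Answer: 0 2 6 1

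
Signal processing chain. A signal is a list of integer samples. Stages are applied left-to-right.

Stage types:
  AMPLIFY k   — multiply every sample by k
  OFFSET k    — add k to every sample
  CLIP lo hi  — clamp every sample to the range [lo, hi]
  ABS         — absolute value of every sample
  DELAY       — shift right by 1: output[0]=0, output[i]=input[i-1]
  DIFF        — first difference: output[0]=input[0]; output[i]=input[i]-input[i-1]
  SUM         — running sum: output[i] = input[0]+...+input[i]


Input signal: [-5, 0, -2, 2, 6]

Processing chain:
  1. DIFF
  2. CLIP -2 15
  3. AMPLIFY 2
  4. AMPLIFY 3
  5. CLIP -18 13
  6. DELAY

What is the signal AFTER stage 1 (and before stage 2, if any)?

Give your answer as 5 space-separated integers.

Input: [-5, 0, -2, 2, 6]
Stage 1 (DIFF): s[0]=-5, 0--5=5, -2-0=-2, 2--2=4, 6-2=4 -> [-5, 5, -2, 4, 4]

Answer: -5 5 -2 4 4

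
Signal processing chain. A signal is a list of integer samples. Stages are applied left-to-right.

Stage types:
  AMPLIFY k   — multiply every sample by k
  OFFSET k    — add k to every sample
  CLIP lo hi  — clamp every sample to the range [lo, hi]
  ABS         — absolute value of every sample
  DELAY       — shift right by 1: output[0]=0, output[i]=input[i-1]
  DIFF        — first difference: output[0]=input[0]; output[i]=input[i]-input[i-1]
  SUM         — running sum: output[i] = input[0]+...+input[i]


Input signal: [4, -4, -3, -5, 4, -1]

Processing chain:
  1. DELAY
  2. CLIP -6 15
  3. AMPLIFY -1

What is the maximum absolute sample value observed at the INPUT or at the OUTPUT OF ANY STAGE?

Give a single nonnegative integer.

Answer: 5

Derivation:
Input: [4, -4, -3, -5, 4, -1] (max |s|=5)
Stage 1 (DELAY): [0, 4, -4, -3, -5, 4] = [0, 4, -4, -3, -5, 4] -> [0, 4, -4, -3, -5, 4] (max |s|=5)
Stage 2 (CLIP -6 15): clip(0,-6,15)=0, clip(4,-6,15)=4, clip(-4,-6,15)=-4, clip(-3,-6,15)=-3, clip(-5,-6,15)=-5, clip(4,-6,15)=4 -> [0, 4, -4, -3, -5, 4] (max |s|=5)
Stage 3 (AMPLIFY -1): 0*-1=0, 4*-1=-4, -4*-1=4, -3*-1=3, -5*-1=5, 4*-1=-4 -> [0, -4, 4, 3, 5, -4] (max |s|=5)
Overall max amplitude: 5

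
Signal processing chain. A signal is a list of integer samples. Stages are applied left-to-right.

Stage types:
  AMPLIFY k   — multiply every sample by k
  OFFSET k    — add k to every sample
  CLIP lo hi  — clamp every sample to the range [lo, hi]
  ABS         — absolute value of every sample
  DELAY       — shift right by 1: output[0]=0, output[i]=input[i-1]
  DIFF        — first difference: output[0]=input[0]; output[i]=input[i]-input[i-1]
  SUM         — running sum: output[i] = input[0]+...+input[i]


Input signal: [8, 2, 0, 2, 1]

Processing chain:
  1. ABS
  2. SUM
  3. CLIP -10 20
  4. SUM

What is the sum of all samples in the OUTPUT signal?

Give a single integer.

Input: [8, 2, 0, 2, 1]
Stage 1 (ABS): |8|=8, |2|=2, |0|=0, |2|=2, |1|=1 -> [8, 2, 0, 2, 1]
Stage 2 (SUM): sum[0..0]=8, sum[0..1]=10, sum[0..2]=10, sum[0..3]=12, sum[0..4]=13 -> [8, 10, 10, 12, 13]
Stage 3 (CLIP -10 20): clip(8,-10,20)=8, clip(10,-10,20)=10, clip(10,-10,20)=10, clip(12,-10,20)=12, clip(13,-10,20)=13 -> [8, 10, 10, 12, 13]
Stage 4 (SUM): sum[0..0]=8, sum[0..1]=18, sum[0..2]=28, sum[0..3]=40, sum[0..4]=53 -> [8, 18, 28, 40, 53]
Output sum: 147

Answer: 147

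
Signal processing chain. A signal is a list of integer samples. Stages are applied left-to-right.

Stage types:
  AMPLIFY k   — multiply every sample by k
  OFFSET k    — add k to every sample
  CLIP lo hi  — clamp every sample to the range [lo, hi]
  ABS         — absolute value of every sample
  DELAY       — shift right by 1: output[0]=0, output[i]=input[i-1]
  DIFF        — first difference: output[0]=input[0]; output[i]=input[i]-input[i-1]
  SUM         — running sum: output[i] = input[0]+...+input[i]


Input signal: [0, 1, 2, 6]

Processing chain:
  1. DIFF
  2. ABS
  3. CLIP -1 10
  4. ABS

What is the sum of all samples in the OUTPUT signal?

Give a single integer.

Input: [0, 1, 2, 6]
Stage 1 (DIFF): s[0]=0, 1-0=1, 2-1=1, 6-2=4 -> [0, 1, 1, 4]
Stage 2 (ABS): |0|=0, |1|=1, |1|=1, |4|=4 -> [0, 1, 1, 4]
Stage 3 (CLIP -1 10): clip(0,-1,10)=0, clip(1,-1,10)=1, clip(1,-1,10)=1, clip(4,-1,10)=4 -> [0, 1, 1, 4]
Stage 4 (ABS): |0|=0, |1|=1, |1|=1, |4|=4 -> [0, 1, 1, 4]
Output sum: 6

Answer: 6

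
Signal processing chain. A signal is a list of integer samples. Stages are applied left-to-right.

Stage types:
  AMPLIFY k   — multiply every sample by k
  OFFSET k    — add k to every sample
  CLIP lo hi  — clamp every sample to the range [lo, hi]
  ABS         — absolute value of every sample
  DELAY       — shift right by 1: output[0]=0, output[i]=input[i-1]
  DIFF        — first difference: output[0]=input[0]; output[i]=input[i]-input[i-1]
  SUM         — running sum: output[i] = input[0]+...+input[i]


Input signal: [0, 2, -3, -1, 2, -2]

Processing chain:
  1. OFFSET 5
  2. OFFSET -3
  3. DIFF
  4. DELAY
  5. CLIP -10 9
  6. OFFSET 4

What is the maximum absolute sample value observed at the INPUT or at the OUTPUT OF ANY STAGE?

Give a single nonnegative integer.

Input: [0, 2, -3, -1, 2, -2] (max |s|=3)
Stage 1 (OFFSET 5): 0+5=5, 2+5=7, -3+5=2, -1+5=4, 2+5=7, -2+5=3 -> [5, 7, 2, 4, 7, 3] (max |s|=7)
Stage 2 (OFFSET -3): 5+-3=2, 7+-3=4, 2+-3=-1, 4+-3=1, 7+-3=4, 3+-3=0 -> [2, 4, -1, 1, 4, 0] (max |s|=4)
Stage 3 (DIFF): s[0]=2, 4-2=2, -1-4=-5, 1--1=2, 4-1=3, 0-4=-4 -> [2, 2, -5, 2, 3, -4] (max |s|=5)
Stage 4 (DELAY): [0, 2, 2, -5, 2, 3] = [0, 2, 2, -5, 2, 3] -> [0, 2, 2, -5, 2, 3] (max |s|=5)
Stage 5 (CLIP -10 9): clip(0,-10,9)=0, clip(2,-10,9)=2, clip(2,-10,9)=2, clip(-5,-10,9)=-5, clip(2,-10,9)=2, clip(3,-10,9)=3 -> [0, 2, 2, -5, 2, 3] (max |s|=5)
Stage 6 (OFFSET 4): 0+4=4, 2+4=6, 2+4=6, -5+4=-1, 2+4=6, 3+4=7 -> [4, 6, 6, -1, 6, 7] (max |s|=7)
Overall max amplitude: 7

Answer: 7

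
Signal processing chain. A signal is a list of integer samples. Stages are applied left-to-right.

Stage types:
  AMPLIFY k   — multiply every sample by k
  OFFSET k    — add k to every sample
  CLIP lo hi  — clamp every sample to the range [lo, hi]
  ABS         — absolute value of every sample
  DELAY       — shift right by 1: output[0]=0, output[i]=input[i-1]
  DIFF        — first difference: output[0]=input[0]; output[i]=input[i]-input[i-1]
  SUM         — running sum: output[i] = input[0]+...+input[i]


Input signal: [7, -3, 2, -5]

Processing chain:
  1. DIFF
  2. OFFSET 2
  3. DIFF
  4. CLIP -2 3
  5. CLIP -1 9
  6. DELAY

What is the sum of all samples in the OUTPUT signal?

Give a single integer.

Answer: 5

Derivation:
Input: [7, -3, 2, -5]
Stage 1 (DIFF): s[0]=7, -3-7=-10, 2--3=5, -5-2=-7 -> [7, -10, 5, -7]
Stage 2 (OFFSET 2): 7+2=9, -10+2=-8, 5+2=7, -7+2=-5 -> [9, -8, 7, -5]
Stage 3 (DIFF): s[0]=9, -8-9=-17, 7--8=15, -5-7=-12 -> [9, -17, 15, -12]
Stage 4 (CLIP -2 3): clip(9,-2,3)=3, clip(-17,-2,3)=-2, clip(15,-2,3)=3, clip(-12,-2,3)=-2 -> [3, -2, 3, -2]
Stage 5 (CLIP -1 9): clip(3,-1,9)=3, clip(-2,-1,9)=-1, clip(3,-1,9)=3, clip(-2,-1,9)=-1 -> [3, -1, 3, -1]
Stage 6 (DELAY): [0, 3, -1, 3] = [0, 3, -1, 3] -> [0, 3, -1, 3]
Output sum: 5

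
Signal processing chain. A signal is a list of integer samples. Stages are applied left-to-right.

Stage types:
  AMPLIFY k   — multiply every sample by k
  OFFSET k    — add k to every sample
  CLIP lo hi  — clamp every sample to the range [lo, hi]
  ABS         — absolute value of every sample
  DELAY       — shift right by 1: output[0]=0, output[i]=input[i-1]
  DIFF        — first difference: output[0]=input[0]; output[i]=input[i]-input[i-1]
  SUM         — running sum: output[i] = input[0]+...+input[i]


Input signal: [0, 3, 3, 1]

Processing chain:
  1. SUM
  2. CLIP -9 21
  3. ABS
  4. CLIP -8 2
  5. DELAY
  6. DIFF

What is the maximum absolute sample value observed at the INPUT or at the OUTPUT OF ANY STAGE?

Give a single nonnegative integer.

Input: [0, 3, 3, 1] (max |s|=3)
Stage 1 (SUM): sum[0..0]=0, sum[0..1]=3, sum[0..2]=6, sum[0..3]=7 -> [0, 3, 6, 7] (max |s|=7)
Stage 2 (CLIP -9 21): clip(0,-9,21)=0, clip(3,-9,21)=3, clip(6,-9,21)=6, clip(7,-9,21)=7 -> [0, 3, 6, 7] (max |s|=7)
Stage 3 (ABS): |0|=0, |3|=3, |6|=6, |7|=7 -> [0, 3, 6, 7] (max |s|=7)
Stage 4 (CLIP -8 2): clip(0,-8,2)=0, clip(3,-8,2)=2, clip(6,-8,2)=2, clip(7,-8,2)=2 -> [0, 2, 2, 2] (max |s|=2)
Stage 5 (DELAY): [0, 0, 2, 2] = [0, 0, 2, 2] -> [0, 0, 2, 2] (max |s|=2)
Stage 6 (DIFF): s[0]=0, 0-0=0, 2-0=2, 2-2=0 -> [0, 0, 2, 0] (max |s|=2)
Overall max amplitude: 7

Answer: 7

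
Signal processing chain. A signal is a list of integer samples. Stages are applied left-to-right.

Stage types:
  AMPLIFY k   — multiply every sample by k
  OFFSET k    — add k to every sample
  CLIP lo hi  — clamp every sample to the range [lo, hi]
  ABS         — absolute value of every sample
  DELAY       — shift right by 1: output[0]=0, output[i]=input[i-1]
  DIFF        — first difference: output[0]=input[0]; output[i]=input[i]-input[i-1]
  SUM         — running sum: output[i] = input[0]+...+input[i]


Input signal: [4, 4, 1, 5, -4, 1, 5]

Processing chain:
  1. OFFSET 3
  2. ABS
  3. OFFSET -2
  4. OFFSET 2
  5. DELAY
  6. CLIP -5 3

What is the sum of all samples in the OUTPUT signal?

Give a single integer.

Answer: 16

Derivation:
Input: [4, 4, 1, 5, -4, 1, 5]
Stage 1 (OFFSET 3): 4+3=7, 4+3=7, 1+3=4, 5+3=8, -4+3=-1, 1+3=4, 5+3=8 -> [7, 7, 4, 8, -1, 4, 8]
Stage 2 (ABS): |7|=7, |7|=7, |4|=4, |8|=8, |-1|=1, |4|=4, |8|=8 -> [7, 7, 4, 8, 1, 4, 8]
Stage 3 (OFFSET -2): 7+-2=5, 7+-2=5, 4+-2=2, 8+-2=6, 1+-2=-1, 4+-2=2, 8+-2=6 -> [5, 5, 2, 6, -1, 2, 6]
Stage 4 (OFFSET 2): 5+2=7, 5+2=7, 2+2=4, 6+2=8, -1+2=1, 2+2=4, 6+2=8 -> [7, 7, 4, 8, 1, 4, 8]
Stage 5 (DELAY): [0, 7, 7, 4, 8, 1, 4] = [0, 7, 7, 4, 8, 1, 4] -> [0, 7, 7, 4, 8, 1, 4]
Stage 6 (CLIP -5 3): clip(0,-5,3)=0, clip(7,-5,3)=3, clip(7,-5,3)=3, clip(4,-5,3)=3, clip(8,-5,3)=3, clip(1,-5,3)=1, clip(4,-5,3)=3 -> [0, 3, 3, 3, 3, 1, 3]
Output sum: 16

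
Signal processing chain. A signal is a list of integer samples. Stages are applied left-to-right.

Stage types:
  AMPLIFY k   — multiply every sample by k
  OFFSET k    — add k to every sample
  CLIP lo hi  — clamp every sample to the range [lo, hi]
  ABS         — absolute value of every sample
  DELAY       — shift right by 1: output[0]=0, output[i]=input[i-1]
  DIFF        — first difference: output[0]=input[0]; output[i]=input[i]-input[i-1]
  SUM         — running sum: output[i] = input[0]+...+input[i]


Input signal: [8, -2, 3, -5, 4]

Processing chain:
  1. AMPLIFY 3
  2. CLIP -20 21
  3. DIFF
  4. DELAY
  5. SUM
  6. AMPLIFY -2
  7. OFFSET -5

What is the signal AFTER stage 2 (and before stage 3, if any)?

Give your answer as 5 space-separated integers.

Input: [8, -2, 3, -5, 4]
Stage 1 (AMPLIFY 3): 8*3=24, -2*3=-6, 3*3=9, -5*3=-15, 4*3=12 -> [24, -6, 9, -15, 12]
Stage 2 (CLIP -20 21): clip(24,-20,21)=21, clip(-6,-20,21)=-6, clip(9,-20,21)=9, clip(-15,-20,21)=-15, clip(12,-20,21)=12 -> [21, -6, 9, -15, 12]

Answer: 21 -6 9 -15 12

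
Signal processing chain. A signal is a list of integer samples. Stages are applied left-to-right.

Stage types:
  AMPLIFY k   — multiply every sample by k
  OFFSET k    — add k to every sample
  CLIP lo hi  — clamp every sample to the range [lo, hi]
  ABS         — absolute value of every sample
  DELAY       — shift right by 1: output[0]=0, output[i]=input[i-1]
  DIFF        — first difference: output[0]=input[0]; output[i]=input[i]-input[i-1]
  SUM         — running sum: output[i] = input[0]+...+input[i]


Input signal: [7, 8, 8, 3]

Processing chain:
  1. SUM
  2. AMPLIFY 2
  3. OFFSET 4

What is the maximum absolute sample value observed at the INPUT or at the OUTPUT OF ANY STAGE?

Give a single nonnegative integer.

Input: [7, 8, 8, 3] (max |s|=8)
Stage 1 (SUM): sum[0..0]=7, sum[0..1]=15, sum[0..2]=23, sum[0..3]=26 -> [7, 15, 23, 26] (max |s|=26)
Stage 2 (AMPLIFY 2): 7*2=14, 15*2=30, 23*2=46, 26*2=52 -> [14, 30, 46, 52] (max |s|=52)
Stage 3 (OFFSET 4): 14+4=18, 30+4=34, 46+4=50, 52+4=56 -> [18, 34, 50, 56] (max |s|=56)
Overall max amplitude: 56

Answer: 56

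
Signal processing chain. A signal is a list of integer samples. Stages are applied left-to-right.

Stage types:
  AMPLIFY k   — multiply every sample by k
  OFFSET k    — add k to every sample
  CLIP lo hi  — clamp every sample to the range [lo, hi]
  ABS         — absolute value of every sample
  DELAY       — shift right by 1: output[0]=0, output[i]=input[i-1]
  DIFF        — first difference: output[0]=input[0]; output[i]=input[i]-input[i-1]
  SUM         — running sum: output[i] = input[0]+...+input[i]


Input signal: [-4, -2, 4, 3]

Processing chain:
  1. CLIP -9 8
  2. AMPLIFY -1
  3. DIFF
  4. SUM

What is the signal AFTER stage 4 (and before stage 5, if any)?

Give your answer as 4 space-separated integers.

Answer: 4 2 -4 -3

Derivation:
Input: [-4, -2, 4, 3]
Stage 1 (CLIP -9 8): clip(-4,-9,8)=-4, clip(-2,-9,8)=-2, clip(4,-9,8)=4, clip(3,-9,8)=3 -> [-4, -2, 4, 3]
Stage 2 (AMPLIFY -1): -4*-1=4, -2*-1=2, 4*-1=-4, 3*-1=-3 -> [4, 2, -4, -3]
Stage 3 (DIFF): s[0]=4, 2-4=-2, -4-2=-6, -3--4=1 -> [4, -2, -6, 1]
Stage 4 (SUM): sum[0..0]=4, sum[0..1]=2, sum[0..2]=-4, sum[0..3]=-3 -> [4, 2, -4, -3]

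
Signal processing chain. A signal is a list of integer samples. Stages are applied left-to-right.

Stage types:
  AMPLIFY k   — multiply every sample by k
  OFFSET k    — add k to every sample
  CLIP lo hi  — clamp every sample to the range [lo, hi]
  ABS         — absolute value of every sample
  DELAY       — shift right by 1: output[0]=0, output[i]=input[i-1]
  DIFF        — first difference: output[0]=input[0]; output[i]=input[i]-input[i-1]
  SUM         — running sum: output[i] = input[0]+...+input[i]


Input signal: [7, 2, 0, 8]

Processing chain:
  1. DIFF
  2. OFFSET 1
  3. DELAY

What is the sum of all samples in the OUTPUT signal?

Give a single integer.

Input: [7, 2, 0, 8]
Stage 1 (DIFF): s[0]=7, 2-7=-5, 0-2=-2, 8-0=8 -> [7, -5, -2, 8]
Stage 2 (OFFSET 1): 7+1=8, -5+1=-4, -2+1=-1, 8+1=9 -> [8, -4, -1, 9]
Stage 3 (DELAY): [0, 8, -4, -1] = [0, 8, -4, -1] -> [0, 8, -4, -1]
Output sum: 3

Answer: 3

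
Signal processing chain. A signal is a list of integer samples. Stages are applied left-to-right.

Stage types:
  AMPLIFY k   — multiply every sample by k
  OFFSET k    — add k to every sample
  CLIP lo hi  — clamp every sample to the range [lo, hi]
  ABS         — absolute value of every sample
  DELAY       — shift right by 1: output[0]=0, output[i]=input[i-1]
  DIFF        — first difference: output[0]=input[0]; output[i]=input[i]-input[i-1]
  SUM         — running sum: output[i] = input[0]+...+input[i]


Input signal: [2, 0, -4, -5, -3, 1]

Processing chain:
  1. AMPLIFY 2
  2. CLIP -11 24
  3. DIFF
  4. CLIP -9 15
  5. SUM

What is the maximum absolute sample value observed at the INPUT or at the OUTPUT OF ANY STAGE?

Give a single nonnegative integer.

Input: [2, 0, -4, -5, -3, 1] (max |s|=5)
Stage 1 (AMPLIFY 2): 2*2=4, 0*2=0, -4*2=-8, -5*2=-10, -3*2=-6, 1*2=2 -> [4, 0, -8, -10, -6, 2] (max |s|=10)
Stage 2 (CLIP -11 24): clip(4,-11,24)=4, clip(0,-11,24)=0, clip(-8,-11,24)=-8, clip(-10,-11,24)=-10, clip(-6,-11,24)=-6, clip(2,-11,24)=2 -> [4, 0, -8, -10, -6, 2] (max |s|=10)
Stage 3 (DIFF): s[0]=4, 0-4=-4, -8-0=-8, -10--8=-2, -6--10=4, 2--6=8 -> [4, -4, -8, -2, 4, 8] (max |s|=8)
Stage 4 (CLIP -9 15): clip(4,-9,15)=4, clip(-4,-9,15)=-4, clip(-8,-9,15)=-8, clip(-2,-9,15)=-2, clip(4,-9,15)=4, clip(8,-9,15)=8 -> [4, -4, -8, -2, 4, 8] (max |s|=8)
Stage 5 (SUM): sum[0..0]=4, sum[0..1]=0, sum[0..2]=-8, sum[0..3]=-10, sum[0..4]=-6, sum[0..5]=2 -> [4, 0, -8, -10, -6, 2] (max |s|=10)
Overall max amplitude: 10

Answer: 10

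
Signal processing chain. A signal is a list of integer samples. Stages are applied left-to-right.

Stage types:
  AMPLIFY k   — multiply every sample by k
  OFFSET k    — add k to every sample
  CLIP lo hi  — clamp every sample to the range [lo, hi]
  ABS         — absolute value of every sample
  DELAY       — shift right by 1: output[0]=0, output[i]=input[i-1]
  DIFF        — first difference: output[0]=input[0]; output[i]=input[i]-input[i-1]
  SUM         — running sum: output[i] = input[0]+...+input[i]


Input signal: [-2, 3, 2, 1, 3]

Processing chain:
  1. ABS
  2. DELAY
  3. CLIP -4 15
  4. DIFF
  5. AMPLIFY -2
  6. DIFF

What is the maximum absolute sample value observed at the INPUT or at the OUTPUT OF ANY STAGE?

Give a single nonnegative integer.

Answer: 4

Derivation:
Input: [-2, 3, 2, 1, 3] (max |s|=3)
Stage 1 (ABS): |-2|=2, |3|=3, |2|=2, |1|=1, |3|=3 -> [2, 3, 2, 1, 3] (max |s|=3)
Stage 2 (DELAY): [0, 2, 3, 2, 1] = [0, 2, 3, 2, 1] -> [0, 2, 3, 2, 1] (max |s|=3)
Stage 3 (CLIP -4 15): clip(0,-4,15)=0, clip(2,-4,15)=2, clip(3,-4,15)=3, clip(2,-4,15)=2, clip(1,-4,15)=1 -> [0, 2, 3, 2, 1] (max |s|=3)
Stage 4 (DIFF): s[0]=0, 2-0=2, 3-2=1, 2-3=-1, 1-2=-1 -> [0, 2, 1, -1, -1] (max |s|=2)
Stage 5 (AMPLIFY -2): 0*-2=0, 2*-2=-4, 1*-2=-2, -1*-2=2, -1*-2=2 -> [0, -4, -2, 2, 2] (max |s|=4)
Stage 6 (DIFF): s[0]=0, -4-0=-4, -2--4=2, 2--2=4, 2-2=0 -> [0, -4, 2, 4, 0] (max |s|=4)
Overall max amplitude: 4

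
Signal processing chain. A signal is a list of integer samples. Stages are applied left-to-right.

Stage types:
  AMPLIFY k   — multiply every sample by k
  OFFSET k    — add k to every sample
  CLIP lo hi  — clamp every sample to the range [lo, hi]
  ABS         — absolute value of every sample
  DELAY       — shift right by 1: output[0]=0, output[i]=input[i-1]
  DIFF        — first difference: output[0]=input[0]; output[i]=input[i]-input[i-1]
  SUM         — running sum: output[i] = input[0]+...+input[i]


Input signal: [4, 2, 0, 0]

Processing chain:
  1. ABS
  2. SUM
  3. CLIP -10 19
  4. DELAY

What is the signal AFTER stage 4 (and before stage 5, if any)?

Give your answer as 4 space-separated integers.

Input: [4, 2, 0, 0]
Stage 1 (ABS): |4|=4, |2|=2, |0|=0, |0|=0 -> [4, 2, 0, 0]
Stage 2 (SUM): sum[0..0]=4, sum[0..1]=6, sum[0..2]=6, sum[0..3]=6 -> [4, 6, 6, 6]
Stage 3 (CLIP -10 19): clip(4,-10,19)=4, clip(6,-10,19)=6, clip(6,-10,19)=6, clip(6,-10,19)=6 -> [4, 6, 6, 6]
Stage 4 (DELAY): [0, 4, 6, 6] = [0, 4, 6, 6] -> [0, 4, 6, 6]

Answer: 0 4 6 6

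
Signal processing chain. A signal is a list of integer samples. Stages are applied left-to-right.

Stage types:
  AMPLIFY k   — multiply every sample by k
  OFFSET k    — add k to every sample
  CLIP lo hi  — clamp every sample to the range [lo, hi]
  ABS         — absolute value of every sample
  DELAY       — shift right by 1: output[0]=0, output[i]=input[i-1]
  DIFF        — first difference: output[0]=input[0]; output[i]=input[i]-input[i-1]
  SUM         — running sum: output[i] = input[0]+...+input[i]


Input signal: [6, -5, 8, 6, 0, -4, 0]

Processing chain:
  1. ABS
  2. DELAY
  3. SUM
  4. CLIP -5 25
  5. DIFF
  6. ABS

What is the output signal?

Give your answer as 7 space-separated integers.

Answer: 0 6 5 8 6 0 0

Derivation:
Input: [6, -5, 8, 6, 0, -4, 0]
Stage 1 (ABS): |6|=6, |-5|=5, |8|=8, |6|=6, |0|=0, |-4|=4, |0|=0 -> [6, 5, 8, 6, 0, 4, 0]
Stage 2 (DELAY): [0, 6, 5, 8, 6, 0, 4] = [0, 6, 5, 8, 6, 0, 4] -> [0, 6, 5, 8, 6, 0, 4]
Stage 3 (SUM): sum[0..0]=0, sum[0..1]=6, sum[0..2]=11, sum[0..3]=19, sum[0..4]=25, sum[0..5]=25, sum[0..6]=29 -> [0, 6, 11, 19, 25, 25, 29]
Stage 4 (CLIP -5 25): clip(0,-5,25)=0, clip(6,-5,25)=6, clip(11,-5,25)=11, clip(19,-5,25)=19, clip(25,-5,25)=25, clip(25,-5,25)=25, clip(29,-5,25)=25 -> [0, 6, 11, 19, 25, 25, 25]
Stage 5 (DIFF): s[0]=0, 6-0=6, 11-6=5, 19-11=8, 25-19=6, 25-25=0, 25-25=0 -> [0, 6, 5, 8, 6, 0, 0]
Stage 6 (ABS): |0|=0, |6|=6, |5|=5, |8|=8, |6|=6, |0|=0, |0|=0 -> [0, 6, 5, 8, 6, 0, 0]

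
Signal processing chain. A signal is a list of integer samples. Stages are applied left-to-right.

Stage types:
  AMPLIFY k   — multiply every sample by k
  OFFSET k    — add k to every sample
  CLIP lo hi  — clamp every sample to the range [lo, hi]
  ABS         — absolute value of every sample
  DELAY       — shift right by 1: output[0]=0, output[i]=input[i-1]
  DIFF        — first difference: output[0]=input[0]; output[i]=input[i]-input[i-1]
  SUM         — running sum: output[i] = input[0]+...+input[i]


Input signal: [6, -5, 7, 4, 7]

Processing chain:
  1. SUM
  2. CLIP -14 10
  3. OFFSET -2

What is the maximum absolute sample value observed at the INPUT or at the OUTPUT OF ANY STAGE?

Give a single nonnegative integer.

Input: [6, -5, 7, 4, 7] (max |s|=7)
Stage 1 (SUM): sum[0..0]=6, sum[0..1]=1, sum[0..2]=8, sum[0..3]=12, sum[0..4]=19 -> [6, 1, 8, 12, 19] (max |s|=19)
Stage 2 (CLIP -14 10): clip(6,-14,10)=6, clip(1,-14,10)=1, clip(8,-14,10)=8, clip(12,-14,10)=10, clip(19,-14,10)=10 -> [6, 1, 8, 10, 10] (max |s|=10)
Stage 3 (OFFSET -2): 6+-2=4, 1+-2=-1, 8+-2=6, 10+-2=8, 10+-2=8 -> [4, -1, 6, 8, 8] (max |s|=8)
Overall max amplitude: 19

Answer: 19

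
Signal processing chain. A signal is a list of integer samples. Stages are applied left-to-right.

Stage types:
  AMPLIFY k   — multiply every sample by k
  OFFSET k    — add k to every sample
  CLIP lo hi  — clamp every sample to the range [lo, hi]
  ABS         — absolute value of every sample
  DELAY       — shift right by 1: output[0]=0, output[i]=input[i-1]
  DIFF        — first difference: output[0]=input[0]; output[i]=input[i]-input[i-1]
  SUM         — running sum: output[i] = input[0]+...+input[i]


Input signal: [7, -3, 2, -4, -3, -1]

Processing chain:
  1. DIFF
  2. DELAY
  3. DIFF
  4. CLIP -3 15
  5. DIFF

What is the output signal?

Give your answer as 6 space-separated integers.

Answer: 0 7 -10 18 -18 10

Derivation:
Input: [7, -3, 2, -4, -3, -1]
Stage 1 (DIFF): s[0]=7, -3-7=-10, 2--3=5, -4-2=-6, -3--4=1, -1--3=2 -> [7, -10, 5, -6, 1, 2]
Stage 2 (DELAY): [0, 7, -10, 5, -6, 1] = [0, 7, -10, 5, -6, 1] -> [0, 7, -10, 5, -6, 1]
Stage 3 (DIFF): s[0]=0, 7-0=7, -10-7=-17, 5--10=15, -6-5=-11, 1--6=7 -> [0, 7, -17, 15, -11, 7]
Stage 4 (CLIP -3 15): clip(0,-3,15)=0, clip(7,-3,15)=7, clip(-17,-3,15)=-3, clip(15,-3,15)=15, clip(-11,-3,15)=-3, clip(7,-3,15)=7 -> [0, 7, -3, 15, -3, 7]
Stage 5 (DIFF): s[0]=0, 7-0=7, -3-7=-10, 15--3=18, -3-15=-18, 7--3=10 -> [0, 7, -10, 18, -18, 10]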